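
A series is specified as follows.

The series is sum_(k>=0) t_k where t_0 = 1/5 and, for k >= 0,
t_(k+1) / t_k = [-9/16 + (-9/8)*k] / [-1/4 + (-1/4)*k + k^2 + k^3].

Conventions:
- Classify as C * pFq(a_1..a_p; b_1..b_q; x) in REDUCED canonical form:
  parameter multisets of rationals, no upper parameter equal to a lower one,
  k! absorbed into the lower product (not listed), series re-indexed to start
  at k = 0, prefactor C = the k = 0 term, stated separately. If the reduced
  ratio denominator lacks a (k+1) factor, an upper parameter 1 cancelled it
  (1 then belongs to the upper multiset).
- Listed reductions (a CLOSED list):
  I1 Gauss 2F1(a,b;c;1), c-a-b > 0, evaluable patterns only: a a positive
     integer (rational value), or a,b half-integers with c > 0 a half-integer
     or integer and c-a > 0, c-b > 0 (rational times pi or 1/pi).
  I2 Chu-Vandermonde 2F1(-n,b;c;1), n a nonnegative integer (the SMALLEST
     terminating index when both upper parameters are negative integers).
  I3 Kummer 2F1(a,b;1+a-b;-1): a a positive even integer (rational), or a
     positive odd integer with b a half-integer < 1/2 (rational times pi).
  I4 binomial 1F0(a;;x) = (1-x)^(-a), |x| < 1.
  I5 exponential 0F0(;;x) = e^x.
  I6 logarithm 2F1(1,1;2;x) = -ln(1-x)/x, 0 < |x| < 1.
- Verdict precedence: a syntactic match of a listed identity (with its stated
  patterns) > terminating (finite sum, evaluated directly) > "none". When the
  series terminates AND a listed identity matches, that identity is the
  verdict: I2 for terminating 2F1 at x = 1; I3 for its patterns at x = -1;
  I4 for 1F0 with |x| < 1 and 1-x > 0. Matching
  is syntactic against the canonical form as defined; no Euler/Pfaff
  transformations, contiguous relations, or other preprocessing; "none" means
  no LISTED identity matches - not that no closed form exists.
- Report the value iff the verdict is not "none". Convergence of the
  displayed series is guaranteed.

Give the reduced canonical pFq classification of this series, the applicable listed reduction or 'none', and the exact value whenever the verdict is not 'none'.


At argument -9/8: a 0F1 with upper {-}, lower {-1/2}, scaled by C = 1/5. Verdict: none. Every listed pattern misses the 0F1 form at -9/8, upper {-}.

The tell: x = (-9/8) and the expanded ratio factors over Q; C = 1/5, x = -9/8, roots give parameters.
Ratio: r(k) = (-9/8) * 1 / [(k-1/2) (k+1)] - rational; roots negated = parameters, x = (-9/8), C = 1/5.


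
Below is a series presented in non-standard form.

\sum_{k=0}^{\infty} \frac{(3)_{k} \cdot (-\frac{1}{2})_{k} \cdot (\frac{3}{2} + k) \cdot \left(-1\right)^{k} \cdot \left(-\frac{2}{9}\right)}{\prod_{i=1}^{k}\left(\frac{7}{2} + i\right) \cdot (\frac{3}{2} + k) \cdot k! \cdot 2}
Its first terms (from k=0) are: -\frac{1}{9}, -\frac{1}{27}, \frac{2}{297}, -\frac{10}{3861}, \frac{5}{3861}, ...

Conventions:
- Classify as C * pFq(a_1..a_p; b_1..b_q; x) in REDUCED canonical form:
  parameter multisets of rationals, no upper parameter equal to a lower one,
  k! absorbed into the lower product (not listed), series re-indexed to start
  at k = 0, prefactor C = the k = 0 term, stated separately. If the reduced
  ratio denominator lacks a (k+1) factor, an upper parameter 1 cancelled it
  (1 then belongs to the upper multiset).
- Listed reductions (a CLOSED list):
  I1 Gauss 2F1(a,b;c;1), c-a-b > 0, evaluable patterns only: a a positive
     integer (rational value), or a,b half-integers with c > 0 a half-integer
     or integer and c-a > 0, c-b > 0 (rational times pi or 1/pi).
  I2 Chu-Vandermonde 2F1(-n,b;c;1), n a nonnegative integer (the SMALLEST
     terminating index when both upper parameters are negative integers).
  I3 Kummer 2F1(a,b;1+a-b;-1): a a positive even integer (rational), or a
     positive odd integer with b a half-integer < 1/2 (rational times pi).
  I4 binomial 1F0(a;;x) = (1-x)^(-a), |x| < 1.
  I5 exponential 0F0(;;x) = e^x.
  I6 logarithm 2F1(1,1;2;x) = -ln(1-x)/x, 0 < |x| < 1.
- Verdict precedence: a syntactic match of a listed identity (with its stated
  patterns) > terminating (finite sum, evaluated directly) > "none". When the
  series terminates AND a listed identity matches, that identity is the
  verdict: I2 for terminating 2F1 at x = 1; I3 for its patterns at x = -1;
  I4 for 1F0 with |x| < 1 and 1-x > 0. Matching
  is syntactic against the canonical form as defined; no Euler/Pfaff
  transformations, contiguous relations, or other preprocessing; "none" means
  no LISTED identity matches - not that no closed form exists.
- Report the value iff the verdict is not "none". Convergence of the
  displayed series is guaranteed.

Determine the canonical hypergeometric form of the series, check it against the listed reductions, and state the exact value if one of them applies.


Reduced: x = -1, 2F1, upper = {-\frac{1}{2}, 3}, lower = {\frac{9}{2}}, C = -\frac{1}{9}. Verdict: Kummer's theorem (I3) matches (x = -1; c = \frac{9}{2} equals 1+a-b for upper {-\frac{1}{2}, 3}: listed pattern). Value: \left(-\frac{35}{768}\right) \cdot \pi.

Structural cue: t_0 being -\frac{1}{9}, the lower running product (prefactor -1/9) is a rising factorial.
Term ratio: r(k) = -1 * (k-\frac{1}{2}) (k+3) / [(k+\frac{9}{2}) (k+1)] - poly over poly, x = -1 from leading terms; C = -\frac{1}{9} at k = 0.


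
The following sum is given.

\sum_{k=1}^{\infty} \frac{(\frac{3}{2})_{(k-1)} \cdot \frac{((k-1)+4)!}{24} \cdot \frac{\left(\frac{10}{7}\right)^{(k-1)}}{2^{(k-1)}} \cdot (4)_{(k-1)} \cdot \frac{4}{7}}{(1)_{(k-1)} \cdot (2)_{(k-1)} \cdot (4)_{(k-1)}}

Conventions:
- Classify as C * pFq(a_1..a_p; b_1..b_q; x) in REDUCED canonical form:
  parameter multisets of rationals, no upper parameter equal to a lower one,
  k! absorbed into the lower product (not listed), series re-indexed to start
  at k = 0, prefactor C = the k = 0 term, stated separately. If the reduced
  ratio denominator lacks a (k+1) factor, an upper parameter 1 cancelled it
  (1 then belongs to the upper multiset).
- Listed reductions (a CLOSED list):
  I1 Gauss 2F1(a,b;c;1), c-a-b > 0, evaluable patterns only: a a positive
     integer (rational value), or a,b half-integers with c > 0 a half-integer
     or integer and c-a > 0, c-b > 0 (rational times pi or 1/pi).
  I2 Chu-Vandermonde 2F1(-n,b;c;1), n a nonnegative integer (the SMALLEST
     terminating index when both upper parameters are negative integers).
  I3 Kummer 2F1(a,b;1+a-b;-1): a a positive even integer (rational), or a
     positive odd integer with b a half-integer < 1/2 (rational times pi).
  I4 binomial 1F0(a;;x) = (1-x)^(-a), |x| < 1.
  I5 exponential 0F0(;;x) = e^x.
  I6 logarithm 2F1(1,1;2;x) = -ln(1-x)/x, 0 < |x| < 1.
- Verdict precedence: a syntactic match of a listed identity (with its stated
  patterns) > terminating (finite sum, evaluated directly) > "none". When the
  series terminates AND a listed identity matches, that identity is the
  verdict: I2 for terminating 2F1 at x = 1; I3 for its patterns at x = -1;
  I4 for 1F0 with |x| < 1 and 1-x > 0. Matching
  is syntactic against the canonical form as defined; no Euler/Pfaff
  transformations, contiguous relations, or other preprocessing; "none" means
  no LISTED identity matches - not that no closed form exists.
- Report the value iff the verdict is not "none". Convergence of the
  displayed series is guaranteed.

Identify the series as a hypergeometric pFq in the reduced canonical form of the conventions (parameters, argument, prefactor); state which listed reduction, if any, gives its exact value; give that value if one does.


The series (x = \frac{5}{7}) is 2F1: upper {\frac{3}{2}, 5}, lower {2}, prefactor \frac{4}{7}. Verdict: none - this 2F1 at x = \frac{5}{7} matches no listed pattern, and upper {\frac{3}{2}, 5} holds no stopper.

First insight: t_0 = \frac{4}{7} here, and the parameter 4 appears in both the upper and lower lists and cancels.
Step ratio: r(k) = \frac{5}{7} * (k+\frac{3}{2}) (k+5) / [(k+2) (k+1)] - rational in k. x = \frac{5}{7}; t_0 = \frac{4}{7}; negate the roots.


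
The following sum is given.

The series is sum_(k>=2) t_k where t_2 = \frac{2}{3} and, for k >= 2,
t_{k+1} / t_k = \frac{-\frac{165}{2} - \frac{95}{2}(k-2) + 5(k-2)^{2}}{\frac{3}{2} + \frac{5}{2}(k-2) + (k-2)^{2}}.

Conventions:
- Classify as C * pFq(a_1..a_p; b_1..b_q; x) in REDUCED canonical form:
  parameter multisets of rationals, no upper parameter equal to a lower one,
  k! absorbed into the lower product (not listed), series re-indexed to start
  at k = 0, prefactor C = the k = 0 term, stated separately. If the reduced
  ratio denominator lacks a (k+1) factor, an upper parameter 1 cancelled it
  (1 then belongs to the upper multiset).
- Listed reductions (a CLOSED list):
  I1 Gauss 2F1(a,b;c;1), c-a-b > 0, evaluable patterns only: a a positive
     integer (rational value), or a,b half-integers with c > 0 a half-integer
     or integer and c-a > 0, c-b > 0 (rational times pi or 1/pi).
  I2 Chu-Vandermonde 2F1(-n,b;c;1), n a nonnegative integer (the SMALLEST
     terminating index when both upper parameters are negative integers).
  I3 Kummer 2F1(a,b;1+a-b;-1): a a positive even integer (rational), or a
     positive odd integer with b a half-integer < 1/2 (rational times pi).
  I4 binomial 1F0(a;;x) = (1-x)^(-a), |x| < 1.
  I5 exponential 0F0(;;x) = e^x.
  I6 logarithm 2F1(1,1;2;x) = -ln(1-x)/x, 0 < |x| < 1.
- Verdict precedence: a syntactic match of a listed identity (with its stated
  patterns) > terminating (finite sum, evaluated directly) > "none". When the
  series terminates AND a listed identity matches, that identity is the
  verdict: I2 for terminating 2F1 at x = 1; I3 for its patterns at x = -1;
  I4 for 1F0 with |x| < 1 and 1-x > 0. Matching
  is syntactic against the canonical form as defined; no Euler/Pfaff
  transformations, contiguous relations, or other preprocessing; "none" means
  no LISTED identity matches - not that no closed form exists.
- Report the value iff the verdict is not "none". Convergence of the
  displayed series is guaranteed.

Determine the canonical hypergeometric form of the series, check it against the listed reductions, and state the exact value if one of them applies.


Structural cue: t_0 = \frac{2}{3} here, and the expanded ratio factors over Q; C = 2/3, roots give parameters.
Adjacent-term ratio: r(k) = 5 * (k-11) / [(k+1)] ; factor over Q: parameters, x = 5, and C = \frac{2}{3}.

Canonical form: C = \frac{2}{3} times 1F0 with upper {-11}, lower {-}, x = 5. Verdict: terminating. (-11)_k vanishes past k = 11, leaving a 12-term sum, computed directly. Its exact value is -\frac{8388608}{3}.


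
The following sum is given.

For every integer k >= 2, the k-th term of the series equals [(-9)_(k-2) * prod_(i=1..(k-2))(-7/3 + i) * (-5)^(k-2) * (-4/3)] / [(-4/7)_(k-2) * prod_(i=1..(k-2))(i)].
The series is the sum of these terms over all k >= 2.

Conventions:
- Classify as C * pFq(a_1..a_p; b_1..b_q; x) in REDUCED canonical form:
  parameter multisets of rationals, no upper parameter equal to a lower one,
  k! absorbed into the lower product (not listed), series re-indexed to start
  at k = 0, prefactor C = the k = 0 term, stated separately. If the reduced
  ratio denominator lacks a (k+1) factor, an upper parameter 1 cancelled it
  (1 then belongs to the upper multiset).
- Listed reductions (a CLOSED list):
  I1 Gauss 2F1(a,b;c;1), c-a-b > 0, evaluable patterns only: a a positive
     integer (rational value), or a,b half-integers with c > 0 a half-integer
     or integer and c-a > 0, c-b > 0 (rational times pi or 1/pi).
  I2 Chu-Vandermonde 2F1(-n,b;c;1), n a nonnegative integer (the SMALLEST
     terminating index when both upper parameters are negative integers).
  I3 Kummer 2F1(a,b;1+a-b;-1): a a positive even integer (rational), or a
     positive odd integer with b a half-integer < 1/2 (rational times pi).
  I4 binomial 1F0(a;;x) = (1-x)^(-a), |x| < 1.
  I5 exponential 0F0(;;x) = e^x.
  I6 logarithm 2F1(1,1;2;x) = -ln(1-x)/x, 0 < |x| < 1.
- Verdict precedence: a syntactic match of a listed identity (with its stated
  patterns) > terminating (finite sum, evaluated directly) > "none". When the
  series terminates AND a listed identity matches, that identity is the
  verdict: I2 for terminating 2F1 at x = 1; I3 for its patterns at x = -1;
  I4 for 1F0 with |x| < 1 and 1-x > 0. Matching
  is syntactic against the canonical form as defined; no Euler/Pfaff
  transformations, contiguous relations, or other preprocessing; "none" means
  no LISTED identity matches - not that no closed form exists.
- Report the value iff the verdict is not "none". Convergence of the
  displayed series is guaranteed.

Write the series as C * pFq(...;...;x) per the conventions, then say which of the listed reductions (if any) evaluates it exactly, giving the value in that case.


The tell: x = (-5) and the running product (C = -4/3) telescopes to a rising factorial.
Ratio: r(k) = (-5) * (k-9) (k-4/3) / [(k-4/7) (k+1)] - rational in k. x = (-5); t_0 = -4/3; negate the roots.

x = -5 here; the reduced form reads 2F1, upper {-9, -4/3}, lower {-4/7}, C = -4/3. Verdict: terminating - upper parameter -9 makes this a finite sum (last index 9), evaluated exactly. Hence: 2593799991297026912/622594291761.


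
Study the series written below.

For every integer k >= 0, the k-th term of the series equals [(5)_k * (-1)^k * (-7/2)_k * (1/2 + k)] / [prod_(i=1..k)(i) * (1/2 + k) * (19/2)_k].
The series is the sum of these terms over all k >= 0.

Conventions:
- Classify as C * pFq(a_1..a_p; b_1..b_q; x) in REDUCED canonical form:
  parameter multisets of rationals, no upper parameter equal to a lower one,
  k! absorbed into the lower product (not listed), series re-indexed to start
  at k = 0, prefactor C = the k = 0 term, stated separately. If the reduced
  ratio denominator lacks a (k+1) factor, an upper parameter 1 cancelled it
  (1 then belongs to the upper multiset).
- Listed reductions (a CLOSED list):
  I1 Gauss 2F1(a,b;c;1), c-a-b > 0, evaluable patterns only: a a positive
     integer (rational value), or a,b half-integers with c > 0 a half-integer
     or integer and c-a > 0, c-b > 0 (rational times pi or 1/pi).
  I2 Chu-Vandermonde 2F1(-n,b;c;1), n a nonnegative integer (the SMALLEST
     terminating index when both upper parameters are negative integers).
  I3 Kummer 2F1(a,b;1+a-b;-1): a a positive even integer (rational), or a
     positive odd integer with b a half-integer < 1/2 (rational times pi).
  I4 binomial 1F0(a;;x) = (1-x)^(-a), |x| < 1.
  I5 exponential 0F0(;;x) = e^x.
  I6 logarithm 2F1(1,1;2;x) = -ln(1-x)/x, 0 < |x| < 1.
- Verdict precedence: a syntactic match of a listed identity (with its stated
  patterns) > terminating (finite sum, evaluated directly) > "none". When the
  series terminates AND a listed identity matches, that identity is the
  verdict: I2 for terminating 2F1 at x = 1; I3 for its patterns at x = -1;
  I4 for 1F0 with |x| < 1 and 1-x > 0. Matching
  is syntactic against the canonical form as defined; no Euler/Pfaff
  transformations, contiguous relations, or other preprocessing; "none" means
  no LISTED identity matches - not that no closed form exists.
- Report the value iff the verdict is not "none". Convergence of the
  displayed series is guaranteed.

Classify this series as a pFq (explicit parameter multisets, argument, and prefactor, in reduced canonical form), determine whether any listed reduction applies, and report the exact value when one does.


First insight: t_0 = 1 here, and the product of the first k integers (prefactor 1) is k!.
Ratio: r(k) = (-1) * (k-7/2) (k+5) / [(k+19/2) (k+1)] ; factor over Q: parameters, x = (-1), and C = 1.

With C = 1: the canonical form is 2F1(-7/2, 5; 19/2; -1). Verdict (x = -1): the Kummer evaluation I3 applies (x = -1; c = 19/2 equals 1+a-b for upper {-7/2, 5}: listed pattern). Exact value: (765765/524288) * pi.


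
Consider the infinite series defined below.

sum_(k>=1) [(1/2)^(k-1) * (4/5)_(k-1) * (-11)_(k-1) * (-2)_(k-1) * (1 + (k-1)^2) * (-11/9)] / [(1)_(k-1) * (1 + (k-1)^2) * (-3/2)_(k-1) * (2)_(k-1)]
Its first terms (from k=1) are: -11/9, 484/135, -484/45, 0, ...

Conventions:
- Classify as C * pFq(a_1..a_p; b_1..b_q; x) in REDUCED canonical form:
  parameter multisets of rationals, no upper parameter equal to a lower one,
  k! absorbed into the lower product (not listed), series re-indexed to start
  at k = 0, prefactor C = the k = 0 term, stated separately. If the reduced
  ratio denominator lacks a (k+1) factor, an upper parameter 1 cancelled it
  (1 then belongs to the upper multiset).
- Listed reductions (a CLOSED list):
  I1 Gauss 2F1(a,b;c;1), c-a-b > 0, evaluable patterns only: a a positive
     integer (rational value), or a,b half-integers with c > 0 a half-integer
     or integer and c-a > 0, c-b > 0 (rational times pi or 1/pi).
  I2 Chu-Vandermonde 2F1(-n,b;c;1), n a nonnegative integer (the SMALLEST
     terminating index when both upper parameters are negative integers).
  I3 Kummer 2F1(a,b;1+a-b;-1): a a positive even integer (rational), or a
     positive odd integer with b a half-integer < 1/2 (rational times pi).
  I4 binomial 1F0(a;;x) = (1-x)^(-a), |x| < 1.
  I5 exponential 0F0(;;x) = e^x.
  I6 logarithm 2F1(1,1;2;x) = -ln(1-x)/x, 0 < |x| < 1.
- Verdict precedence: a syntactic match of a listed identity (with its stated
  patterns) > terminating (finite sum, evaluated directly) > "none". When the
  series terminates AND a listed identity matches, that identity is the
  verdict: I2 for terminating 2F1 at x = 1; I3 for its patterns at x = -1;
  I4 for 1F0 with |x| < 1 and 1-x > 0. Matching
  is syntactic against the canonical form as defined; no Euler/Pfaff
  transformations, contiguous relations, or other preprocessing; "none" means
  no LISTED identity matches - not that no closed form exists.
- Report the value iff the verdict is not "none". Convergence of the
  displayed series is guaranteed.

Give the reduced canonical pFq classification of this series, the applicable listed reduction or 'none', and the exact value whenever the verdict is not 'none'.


Classification (C = -11/9): 3F2 with upper {-11, -2, 4/5}, lower {-3/2, 2}, argument x = 1/2. Verdict: terminating at k = 2: the factor (-2)_k kills every later term; summing the 3 survivors is exact. Sum: -1133/135.

Key step: from the first term -11/9: striking the common factor k^2 + 1 reduces the term (prefactor -11/9).
Adjacent-term ratio: r(k) = (1/2) * (k-11) (k-2) (k+4/5) / [(k-3/2) (k+2) (k+1)] - rational in k. x = (1/2); t_0 = -11/9; negate the roots.


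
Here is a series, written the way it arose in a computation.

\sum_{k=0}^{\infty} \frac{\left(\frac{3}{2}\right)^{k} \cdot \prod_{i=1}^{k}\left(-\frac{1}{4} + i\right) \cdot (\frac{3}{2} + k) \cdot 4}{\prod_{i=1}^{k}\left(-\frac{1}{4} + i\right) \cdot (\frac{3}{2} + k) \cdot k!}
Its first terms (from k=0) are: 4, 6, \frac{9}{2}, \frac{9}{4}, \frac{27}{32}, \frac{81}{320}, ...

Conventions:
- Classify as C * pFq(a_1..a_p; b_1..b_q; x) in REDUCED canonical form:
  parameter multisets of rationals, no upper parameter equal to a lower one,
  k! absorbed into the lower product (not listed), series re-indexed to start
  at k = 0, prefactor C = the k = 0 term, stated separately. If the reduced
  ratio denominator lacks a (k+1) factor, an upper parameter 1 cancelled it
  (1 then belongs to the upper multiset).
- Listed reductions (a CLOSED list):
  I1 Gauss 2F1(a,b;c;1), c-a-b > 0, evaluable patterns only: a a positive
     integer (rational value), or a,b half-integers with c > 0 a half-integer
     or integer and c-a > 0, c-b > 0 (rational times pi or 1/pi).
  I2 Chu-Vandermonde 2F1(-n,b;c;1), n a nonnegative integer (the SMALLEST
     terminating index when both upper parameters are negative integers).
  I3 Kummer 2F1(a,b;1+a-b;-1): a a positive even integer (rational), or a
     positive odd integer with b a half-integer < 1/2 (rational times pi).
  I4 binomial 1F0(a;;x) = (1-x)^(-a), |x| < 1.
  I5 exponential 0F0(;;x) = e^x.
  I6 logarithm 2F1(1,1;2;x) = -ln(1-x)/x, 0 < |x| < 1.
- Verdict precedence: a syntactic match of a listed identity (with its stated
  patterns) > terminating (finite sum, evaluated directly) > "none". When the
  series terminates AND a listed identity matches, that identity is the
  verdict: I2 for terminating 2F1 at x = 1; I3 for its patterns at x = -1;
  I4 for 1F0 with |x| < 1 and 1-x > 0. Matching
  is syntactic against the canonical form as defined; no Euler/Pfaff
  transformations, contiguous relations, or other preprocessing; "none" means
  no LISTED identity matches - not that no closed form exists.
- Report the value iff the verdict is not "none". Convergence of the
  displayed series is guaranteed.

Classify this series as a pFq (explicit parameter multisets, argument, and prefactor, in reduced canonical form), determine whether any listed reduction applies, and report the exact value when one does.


Reduced: x = \frac{3}{2}, 0F0, upper = {-}, lower = {-}, C = 4. Verdict at x = \frac{3}{2}: exponential (I5) matches (the 0F0 exponential series at x = \frac{3}{2}). Hence: 4 \cdot e^{\frac{3}{2}}.

Structural cue: t_0 = 4 here, and the parameter 3/4 appears in both the upper and lower lists and cancels (alongside the other common factor).
Term ratio: r(k) = \frac{3}{2} * 1 / [(k+1)] - rational; roots negated = parameters, x = \frac{3}{2}, C = 4.


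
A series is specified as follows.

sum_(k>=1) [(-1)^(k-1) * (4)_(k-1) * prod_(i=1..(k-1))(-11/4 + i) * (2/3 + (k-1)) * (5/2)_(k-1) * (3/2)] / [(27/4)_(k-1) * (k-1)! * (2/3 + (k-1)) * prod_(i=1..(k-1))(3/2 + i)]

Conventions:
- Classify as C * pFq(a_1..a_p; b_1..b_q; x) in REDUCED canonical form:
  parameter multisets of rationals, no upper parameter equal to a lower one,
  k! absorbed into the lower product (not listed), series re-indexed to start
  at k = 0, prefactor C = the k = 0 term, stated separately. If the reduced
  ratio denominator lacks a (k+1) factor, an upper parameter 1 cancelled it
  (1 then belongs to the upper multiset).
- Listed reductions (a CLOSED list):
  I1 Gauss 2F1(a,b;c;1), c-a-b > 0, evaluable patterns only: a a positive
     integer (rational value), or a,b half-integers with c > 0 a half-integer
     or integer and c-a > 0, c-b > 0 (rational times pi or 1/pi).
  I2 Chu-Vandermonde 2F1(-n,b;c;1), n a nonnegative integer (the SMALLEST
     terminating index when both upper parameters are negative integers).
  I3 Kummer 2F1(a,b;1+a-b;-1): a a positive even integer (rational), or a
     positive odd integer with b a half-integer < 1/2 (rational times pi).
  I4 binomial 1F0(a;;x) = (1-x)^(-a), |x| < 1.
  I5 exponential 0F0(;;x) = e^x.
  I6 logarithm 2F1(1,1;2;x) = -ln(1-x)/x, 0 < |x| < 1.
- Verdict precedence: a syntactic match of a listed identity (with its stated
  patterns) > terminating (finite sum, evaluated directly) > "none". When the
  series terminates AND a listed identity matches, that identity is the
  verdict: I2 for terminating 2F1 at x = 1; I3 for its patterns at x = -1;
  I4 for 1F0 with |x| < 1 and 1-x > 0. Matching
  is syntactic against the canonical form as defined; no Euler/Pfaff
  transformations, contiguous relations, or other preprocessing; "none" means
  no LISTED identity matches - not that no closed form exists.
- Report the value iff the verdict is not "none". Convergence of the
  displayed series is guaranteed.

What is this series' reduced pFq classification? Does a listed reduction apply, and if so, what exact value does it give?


The series (x = -1) is 2F1: upper {-7/4, 4}, lower {27/4}, prefactor 3/2. Verdict: Kummer (I3) applies (x = -1; c = 27/4 equals 1+a-b for upper {-7/4, 4}: listed pattern). Value: 437/128.

Key step: x = (-1) and the parameter 5/2 appears in both the upper and lower lists and cancels (alongside the other common factor).
Adjacent-term ratio: r(k) = (-1) * (k-7/4) (k+4) / [(k+27/4) (k+1)] - rational in k. x = (-1); t_0 = 3/2; negate the roots.


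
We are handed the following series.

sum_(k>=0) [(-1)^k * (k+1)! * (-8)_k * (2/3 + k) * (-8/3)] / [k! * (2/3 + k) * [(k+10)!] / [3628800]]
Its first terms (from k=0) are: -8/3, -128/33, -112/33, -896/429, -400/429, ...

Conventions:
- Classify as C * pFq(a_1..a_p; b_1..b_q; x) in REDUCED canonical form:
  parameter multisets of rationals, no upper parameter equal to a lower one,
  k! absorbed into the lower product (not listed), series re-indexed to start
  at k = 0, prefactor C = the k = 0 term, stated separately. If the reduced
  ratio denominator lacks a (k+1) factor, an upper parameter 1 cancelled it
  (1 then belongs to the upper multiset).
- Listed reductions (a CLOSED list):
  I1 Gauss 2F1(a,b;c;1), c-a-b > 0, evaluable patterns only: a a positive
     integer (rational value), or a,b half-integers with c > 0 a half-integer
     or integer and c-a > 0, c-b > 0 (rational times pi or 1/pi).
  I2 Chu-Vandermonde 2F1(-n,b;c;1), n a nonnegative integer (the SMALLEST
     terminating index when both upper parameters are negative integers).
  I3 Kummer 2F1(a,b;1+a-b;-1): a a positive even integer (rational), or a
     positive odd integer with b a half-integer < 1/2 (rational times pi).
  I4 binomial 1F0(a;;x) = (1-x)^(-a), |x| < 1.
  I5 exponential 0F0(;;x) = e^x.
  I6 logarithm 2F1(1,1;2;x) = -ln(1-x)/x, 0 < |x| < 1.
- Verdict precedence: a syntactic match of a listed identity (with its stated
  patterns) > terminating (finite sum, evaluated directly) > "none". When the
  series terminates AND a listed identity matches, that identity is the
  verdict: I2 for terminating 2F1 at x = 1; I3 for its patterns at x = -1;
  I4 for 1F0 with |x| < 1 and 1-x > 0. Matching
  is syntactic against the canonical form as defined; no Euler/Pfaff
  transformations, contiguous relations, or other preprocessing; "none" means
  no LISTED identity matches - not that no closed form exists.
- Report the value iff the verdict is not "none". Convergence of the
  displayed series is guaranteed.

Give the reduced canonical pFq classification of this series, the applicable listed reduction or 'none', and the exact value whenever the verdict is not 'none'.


The series (x = -1) is 2F1: upper {-8, 2}, lower {11}, prefactor -8/3. Verdict at x = -1: Kummer (I3) matches (x = -1; c = 11 equals 1+a-b for upper {-8, 2}: listed pattern). Its exact value is -40/3.

Key step: t_0 being -8/3, the denominator's factorial ratio (prefactor -8/3) is a lower Pochhammer.
Ratio: r(k) = (-1) * (k-8) (k+2) / [(k+11) (k+1)] - rational in k, leading ratio (-1); with t_0 = -8/3, classification follows.


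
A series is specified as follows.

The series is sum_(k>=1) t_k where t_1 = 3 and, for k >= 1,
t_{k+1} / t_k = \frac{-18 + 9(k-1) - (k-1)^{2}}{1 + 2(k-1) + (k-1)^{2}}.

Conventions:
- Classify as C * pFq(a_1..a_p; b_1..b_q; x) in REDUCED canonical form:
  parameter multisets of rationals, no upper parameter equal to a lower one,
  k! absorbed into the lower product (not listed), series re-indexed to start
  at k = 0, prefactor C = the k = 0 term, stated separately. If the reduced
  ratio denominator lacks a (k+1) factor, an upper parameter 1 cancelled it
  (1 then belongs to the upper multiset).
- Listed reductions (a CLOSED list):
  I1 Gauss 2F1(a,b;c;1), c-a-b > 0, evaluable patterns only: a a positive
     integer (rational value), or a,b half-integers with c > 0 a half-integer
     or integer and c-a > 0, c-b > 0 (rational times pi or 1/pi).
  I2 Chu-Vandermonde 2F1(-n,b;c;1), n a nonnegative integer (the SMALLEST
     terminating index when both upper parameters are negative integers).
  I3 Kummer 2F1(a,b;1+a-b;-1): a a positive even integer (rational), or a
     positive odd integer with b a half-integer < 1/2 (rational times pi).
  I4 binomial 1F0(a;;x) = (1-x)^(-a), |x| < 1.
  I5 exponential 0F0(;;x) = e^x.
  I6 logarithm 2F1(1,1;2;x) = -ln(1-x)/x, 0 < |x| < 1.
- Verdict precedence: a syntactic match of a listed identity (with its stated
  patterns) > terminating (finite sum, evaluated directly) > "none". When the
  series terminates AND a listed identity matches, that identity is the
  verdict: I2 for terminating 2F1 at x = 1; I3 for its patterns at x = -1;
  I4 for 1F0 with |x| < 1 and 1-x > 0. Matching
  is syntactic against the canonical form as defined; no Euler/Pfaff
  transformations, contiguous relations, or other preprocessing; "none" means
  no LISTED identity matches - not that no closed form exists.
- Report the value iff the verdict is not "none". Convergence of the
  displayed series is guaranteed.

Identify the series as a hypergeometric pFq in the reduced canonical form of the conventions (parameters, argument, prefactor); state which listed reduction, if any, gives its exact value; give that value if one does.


Classification (C = 3): 2F1 with upper {-6, -3}, lower {1}, argument x = -1. Verdict: terminating - upper -3 stops the sum at k = 3; the 4 terms are added exactly. Sum: 24.

First insight: with t_0 = 3, the expanded ratio factors over Q; C = 3, roots give parameters.
Step ratio: r(k) = -1 * (k-6) (k-3) / [(k+1) (k+1)] - rational in k, leading ratio -1; with t_0 = 3, classification follows.


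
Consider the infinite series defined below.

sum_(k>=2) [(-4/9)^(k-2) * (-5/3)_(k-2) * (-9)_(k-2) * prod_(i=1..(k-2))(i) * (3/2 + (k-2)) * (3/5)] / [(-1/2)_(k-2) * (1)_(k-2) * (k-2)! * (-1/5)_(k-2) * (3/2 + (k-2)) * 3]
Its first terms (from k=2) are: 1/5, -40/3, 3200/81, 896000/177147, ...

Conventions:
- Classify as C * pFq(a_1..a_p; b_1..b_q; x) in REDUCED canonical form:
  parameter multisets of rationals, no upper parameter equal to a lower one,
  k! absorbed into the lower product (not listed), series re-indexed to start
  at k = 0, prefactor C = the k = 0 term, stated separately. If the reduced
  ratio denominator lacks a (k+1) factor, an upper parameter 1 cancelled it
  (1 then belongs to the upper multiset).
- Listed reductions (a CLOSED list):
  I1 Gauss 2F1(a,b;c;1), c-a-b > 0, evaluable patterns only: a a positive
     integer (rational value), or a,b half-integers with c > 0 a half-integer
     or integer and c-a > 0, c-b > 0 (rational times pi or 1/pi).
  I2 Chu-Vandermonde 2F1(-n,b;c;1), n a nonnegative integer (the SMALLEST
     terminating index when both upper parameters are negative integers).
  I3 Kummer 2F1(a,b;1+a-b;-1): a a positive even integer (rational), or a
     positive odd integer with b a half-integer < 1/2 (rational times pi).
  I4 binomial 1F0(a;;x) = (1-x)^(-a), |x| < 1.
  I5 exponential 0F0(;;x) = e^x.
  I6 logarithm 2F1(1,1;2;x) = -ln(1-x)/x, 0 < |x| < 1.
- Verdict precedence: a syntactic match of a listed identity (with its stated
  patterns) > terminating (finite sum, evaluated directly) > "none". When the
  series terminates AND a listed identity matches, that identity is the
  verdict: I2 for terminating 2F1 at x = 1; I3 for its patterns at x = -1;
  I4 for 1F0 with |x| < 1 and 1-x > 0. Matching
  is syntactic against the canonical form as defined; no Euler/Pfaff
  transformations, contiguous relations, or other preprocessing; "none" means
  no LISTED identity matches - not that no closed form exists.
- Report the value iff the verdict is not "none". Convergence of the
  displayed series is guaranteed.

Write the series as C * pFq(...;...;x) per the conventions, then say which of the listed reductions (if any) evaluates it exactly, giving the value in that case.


First insight: t_0 = 1/5 here, and the parameter 1 appears in both the upper and lower lists and cancels (alongside the other common factor).
Term ratio: r(k) = (-4/9) * (k-9) (k-5/3) / [(k-1/2) (k-1/5) (k+1)] - rational in k. x = (-4/9); t_0 = 1/5; negate the roots.

x = -4/9 here; the reduced form reads 2F2, upper {-9, -5/3}, lower {-1/2, -1/5}, C = 1/5. Verdict: terminating. With -9 upstairs the series is a 10-term polynomial sum; evaluated term by term. Sum: 2598366119242203991884961/80881746280219411331805.


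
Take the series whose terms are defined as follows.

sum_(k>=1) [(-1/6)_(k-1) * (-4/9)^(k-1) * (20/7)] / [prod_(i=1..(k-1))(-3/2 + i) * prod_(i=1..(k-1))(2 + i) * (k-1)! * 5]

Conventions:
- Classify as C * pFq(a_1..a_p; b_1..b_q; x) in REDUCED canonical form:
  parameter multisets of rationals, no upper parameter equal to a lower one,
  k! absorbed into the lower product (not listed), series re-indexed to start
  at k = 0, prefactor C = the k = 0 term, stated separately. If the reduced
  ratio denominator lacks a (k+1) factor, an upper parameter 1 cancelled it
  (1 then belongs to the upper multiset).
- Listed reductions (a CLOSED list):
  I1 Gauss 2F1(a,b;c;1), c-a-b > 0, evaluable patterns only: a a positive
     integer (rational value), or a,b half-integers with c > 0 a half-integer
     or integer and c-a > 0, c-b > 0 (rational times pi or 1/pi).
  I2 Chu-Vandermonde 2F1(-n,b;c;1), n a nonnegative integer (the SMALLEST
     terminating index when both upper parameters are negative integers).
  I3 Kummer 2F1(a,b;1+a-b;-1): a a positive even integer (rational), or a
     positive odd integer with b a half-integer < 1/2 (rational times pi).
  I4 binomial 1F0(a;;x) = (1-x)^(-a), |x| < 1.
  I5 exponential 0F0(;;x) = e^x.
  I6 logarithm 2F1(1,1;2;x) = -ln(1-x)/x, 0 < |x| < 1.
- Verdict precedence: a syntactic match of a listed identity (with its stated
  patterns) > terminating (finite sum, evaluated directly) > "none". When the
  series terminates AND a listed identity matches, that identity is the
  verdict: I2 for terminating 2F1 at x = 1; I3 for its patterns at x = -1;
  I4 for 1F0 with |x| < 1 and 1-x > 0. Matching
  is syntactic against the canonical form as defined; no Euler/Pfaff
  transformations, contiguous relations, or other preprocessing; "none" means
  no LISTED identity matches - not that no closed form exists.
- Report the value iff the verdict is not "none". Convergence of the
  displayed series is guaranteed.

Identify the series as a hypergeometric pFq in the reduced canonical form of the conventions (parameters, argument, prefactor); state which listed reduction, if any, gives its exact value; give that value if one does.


With C = 4/7: the canonical form is 1F2(-1/6; -1/2, 3; -4/9). Verdict: none (x = -4/9): each listed identity misses the multisets {-1/6} ; {-1/2, 3}.

The tell: with t_0 = 4/7, the lower running product (C = 4/7, x = -4/9) is a rising factorial.
Ratio: r(k) = (-4/9) * (k-1/6) / [(k-1/2) (k+3) (k+1)] - rational in k, leading ratio (-4/9); with t_0 = 4/7, classification follows.


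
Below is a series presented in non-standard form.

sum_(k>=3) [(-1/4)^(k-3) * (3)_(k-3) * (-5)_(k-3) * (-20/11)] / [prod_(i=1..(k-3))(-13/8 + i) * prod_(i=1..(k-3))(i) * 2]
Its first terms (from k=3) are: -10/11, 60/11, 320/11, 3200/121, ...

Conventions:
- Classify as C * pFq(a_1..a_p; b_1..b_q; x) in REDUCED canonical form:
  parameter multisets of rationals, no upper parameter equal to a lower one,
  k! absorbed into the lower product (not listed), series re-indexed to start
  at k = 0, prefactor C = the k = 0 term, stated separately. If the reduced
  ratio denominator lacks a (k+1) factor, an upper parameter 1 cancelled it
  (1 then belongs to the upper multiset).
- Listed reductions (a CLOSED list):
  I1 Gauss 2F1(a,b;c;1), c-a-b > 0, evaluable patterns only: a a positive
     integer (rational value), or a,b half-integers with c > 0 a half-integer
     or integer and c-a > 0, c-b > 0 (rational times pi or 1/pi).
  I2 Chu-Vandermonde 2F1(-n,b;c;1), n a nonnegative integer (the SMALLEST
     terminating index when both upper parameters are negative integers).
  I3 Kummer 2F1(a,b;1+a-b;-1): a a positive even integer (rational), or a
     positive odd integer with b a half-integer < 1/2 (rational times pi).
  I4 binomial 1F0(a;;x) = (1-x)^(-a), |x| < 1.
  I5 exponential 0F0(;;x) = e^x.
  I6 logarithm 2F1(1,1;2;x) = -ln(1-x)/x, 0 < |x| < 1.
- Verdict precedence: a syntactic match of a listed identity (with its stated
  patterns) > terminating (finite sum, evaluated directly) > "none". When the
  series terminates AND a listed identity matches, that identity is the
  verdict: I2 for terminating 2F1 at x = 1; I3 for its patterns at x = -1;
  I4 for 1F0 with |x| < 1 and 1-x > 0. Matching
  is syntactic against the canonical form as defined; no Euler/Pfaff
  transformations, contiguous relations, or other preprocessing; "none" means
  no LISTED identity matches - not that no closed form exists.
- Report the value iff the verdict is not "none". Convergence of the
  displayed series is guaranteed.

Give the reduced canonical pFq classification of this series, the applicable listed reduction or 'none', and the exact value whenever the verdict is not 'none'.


Key observation: t_0 being -10/11, the lower running product (C = -10/11, x = -1/4) is a rising factorial.
Ratio: r(k) = (-1/4) * (k-5) (k+3) / [(k-5/8) (k+1)] - rational; roots negated = parameters, x = (-1/4), C = -10/11.

Prefactor -10/11, argument -1/4: 2F1 with upper {-5, 3} over lower {-5/8}. Verdict: terminating (-5 upstairs). 6 nonzero terms in all; added directly. Exact value: 1433890/20691.


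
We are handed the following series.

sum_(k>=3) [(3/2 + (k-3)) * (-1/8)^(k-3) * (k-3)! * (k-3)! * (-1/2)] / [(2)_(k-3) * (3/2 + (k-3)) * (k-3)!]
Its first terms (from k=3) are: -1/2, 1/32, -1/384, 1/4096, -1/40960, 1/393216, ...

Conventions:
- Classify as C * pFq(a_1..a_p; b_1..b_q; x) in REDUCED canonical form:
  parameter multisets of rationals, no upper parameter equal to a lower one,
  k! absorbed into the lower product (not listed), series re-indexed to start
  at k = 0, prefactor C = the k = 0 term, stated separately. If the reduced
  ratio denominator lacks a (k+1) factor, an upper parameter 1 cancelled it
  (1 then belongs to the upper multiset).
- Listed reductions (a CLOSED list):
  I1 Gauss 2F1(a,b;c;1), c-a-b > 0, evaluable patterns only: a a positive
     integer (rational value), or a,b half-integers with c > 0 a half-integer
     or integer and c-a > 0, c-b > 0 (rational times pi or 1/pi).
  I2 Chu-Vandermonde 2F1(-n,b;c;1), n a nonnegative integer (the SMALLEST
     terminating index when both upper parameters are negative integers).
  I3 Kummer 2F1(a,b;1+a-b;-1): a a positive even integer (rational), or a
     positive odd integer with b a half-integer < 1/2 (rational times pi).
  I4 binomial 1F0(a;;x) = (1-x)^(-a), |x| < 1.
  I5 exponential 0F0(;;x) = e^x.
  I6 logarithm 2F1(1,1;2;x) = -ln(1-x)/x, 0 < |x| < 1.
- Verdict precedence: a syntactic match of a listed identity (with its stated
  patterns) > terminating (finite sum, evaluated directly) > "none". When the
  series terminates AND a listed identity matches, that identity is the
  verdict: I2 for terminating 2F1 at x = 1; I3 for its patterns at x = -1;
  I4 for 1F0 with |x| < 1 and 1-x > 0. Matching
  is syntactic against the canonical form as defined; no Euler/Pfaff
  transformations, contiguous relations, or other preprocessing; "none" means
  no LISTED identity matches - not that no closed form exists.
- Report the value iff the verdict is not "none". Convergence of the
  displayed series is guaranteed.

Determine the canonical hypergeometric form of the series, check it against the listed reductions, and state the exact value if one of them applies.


x = -1/8 here; the reduced form reads 2F1, upper {1, 1}, lower {2}, C = -1/2. Verdict: this is the I6 logarithm reduction (the logarithm: parameters (1,1;2), x = -1/8). Hence: (-4) * ln(9/8).

Key step: t_0 = -1/2 here, and k + 3/2 divides numerator and denominator alike; C = -1/2, x = -1/8 after cancelling.
Adjacent-term ratio: r(k) = (-1/8) * (k+1) (k+1) / [(k+2) (k+1)] - rational in k, leading ratio (-1/8); with t_0 = -1/2, classification follows.


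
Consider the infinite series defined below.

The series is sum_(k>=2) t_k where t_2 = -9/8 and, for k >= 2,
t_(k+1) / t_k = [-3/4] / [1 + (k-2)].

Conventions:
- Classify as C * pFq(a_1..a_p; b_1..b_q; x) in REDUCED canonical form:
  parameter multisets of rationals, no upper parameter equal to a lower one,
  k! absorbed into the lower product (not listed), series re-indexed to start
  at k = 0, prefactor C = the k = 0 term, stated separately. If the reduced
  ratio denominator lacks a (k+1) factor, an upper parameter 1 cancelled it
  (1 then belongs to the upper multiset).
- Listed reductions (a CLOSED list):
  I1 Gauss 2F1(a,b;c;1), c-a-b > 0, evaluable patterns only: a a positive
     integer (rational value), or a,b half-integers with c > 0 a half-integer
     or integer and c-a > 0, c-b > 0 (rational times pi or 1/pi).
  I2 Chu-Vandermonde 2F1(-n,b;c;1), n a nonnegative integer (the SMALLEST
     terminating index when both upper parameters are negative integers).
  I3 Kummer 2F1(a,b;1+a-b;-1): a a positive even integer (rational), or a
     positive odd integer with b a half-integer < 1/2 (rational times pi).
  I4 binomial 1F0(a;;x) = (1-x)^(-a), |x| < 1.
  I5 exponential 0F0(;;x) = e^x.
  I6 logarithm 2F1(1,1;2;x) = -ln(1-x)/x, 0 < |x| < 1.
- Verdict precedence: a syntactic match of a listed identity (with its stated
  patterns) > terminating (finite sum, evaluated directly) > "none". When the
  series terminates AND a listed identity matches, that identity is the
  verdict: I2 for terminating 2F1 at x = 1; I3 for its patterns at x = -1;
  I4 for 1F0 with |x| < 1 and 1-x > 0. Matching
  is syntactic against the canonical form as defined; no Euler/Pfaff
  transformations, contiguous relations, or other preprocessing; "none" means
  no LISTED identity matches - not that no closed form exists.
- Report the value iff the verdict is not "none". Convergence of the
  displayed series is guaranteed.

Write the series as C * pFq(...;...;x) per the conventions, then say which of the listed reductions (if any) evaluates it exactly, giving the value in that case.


Canonical form: C = -9/8 times 0F0 with upper {-}, lower {-}, x = -3/4. Verdict: this is the I5 exponential reduction (the 0F0 exponential series at x = -3/4). Sum: (-9/8) * e^(-3/4).

The tell: t_0 being -9/8, roots of the ratio polynomials (C = -9/8) are the negated parameters.
Adjacent-term ratio: r(k) = (-3/4) * 1 / [(k+1)] ; factor over Q: parameters, x = (-3/4), and C = -9/8.
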